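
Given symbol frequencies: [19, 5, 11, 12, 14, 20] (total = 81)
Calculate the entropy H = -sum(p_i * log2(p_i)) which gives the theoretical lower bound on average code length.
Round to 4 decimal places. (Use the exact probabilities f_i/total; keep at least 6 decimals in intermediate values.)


Per-symbol terms -p_i * log2(p_i) with p_i = f_i/81:
  p = 19/81 = 0.234568: log2(p) = -2.091922, -p*log2(p) = 0.490698
  p = 5/81 = 0.061728: log2(p) = -4.017922, -p*log2(p) = 0.248020
  p = 11/81 = 0.135802: log2(p) = -2.880418, -p*log2(p) = 0.391168
  p = 12/81 = 0.148148: log2(p) = -2.754888, -p*log2(p) = 0.408131
  p = 14/81 = 0.172840: log2(p) = -2.532495, -p*log2(p) = 0.437715
  p = 20/81 = 0.246914: log2(p) = -2.017922, -p*log2(p) = 0.498252
H = 0.490698 + 0.248020 + 0.391168 + 0.408131 + 0.437715 + 0.498252 = 2.473984

H = 2.474 bits/symbol


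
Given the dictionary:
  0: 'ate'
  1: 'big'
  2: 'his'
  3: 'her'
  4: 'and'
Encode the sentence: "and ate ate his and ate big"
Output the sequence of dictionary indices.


Look up each word in the dictionary:
  'and' -> 4
  'ate' -> 0
  'ate' -> 0
  'his' -> 2
  'and' -> 4
  'ate' -> 0
  'big' -> 1

Encoded: [4, 0, 0, 2, 4, 0, 1]


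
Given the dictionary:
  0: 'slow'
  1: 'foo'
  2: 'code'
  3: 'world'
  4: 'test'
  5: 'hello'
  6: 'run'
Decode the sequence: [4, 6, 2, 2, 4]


Look up each index in the dictionary:
  4 -> 'test'
  6 -> 'run'
  2 -> 'code'
  2 -> 'code'
  4 -> 'test'

Decoded: "test run code code test"


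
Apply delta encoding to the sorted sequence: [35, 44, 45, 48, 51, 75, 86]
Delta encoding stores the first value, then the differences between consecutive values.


First value: 35
Deltas:
  44 - 35 = 9
  45 - 44 = 1
  48 - 45 = 3
  51 - 48 = 3
  75 - 51 = 24
  86 - 75 = 11


Delta encoded: [35, 9, 1, 3, 3, 24, 11]


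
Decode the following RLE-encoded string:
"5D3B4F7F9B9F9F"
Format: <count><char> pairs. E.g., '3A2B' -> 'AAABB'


Expanding each <count><char> pair:
  5D -> 'DDDDD'
  3B -> 'BBB'
  4F -> 'FFFF'
  7F -> 'FFFFFFF'
  9B -> 'BBBBBBBBB'
  9F -> 'FFFFFFFFF'
  9F -> 'FFFFFFFFF'

Decoded = DDDDDBBBFFFFFFFFFFFBBBBBBBBBFFFFFFFFFFFFFFFFFF


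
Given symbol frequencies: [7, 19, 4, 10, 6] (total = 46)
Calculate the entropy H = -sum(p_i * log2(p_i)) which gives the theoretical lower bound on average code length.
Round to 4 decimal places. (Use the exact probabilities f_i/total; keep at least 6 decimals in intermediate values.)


Per-symbol terms -p_i * log2(p_i) with p_i = f_i/46:
  p = 7/46 = 0.152174: log2(p) = -2.716207, -p*log2(p) = 0.413336
  p = 19/46 = 0.413043: log2(p) = -1.275634, -p*log2(p) = 0.526892
  p = 4/46 = 0.086957: log2(p) = -3.523562, -p*log2(p) = 0.306397
  p = 10/46 = 0.217391: log2(p) = -2.201634, -p*log2(p) = 0.478616
  p = 6/46 = 0.130435: log2(p) = -2.938599, -p*log2(p) = 0.383296
H = 0.413336 + 0.526892 + 0.306397 + 0.478616 + 0.383296 = 2.108537

H = 2.1085 bits/symbol


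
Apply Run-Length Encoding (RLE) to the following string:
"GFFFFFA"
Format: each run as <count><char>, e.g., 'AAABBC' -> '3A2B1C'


Scanning runs left to right:
  i=0: run of 'G' x 1 -> '1G'
  i=1: run of 'F' x 5 -> '5F'
  i=6: run of 'A' x 1 -> '1A'

RLE = 1G5F1A


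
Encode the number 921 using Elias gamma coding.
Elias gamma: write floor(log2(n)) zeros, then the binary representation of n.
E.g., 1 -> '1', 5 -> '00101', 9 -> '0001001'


num_bits = floor(log2(921)) + 1 = 10
leading_zeros = num_bits - 1 = 9
binary(921) = 1110011001

Elias gamma(921) = '000000000' + '1110011001' = 0000000001110011001 (19 bits)


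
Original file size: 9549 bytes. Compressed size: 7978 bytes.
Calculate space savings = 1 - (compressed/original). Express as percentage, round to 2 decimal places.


ratio = compressed/original = 7978/9549 = 0.83548
savings = 1 - ratio = 1 - 0.83548 = 0.16452
as a percentage: 0.16452 * 100 = 16.45%

Space savings = 1 - 7978/9549 = 16.45%


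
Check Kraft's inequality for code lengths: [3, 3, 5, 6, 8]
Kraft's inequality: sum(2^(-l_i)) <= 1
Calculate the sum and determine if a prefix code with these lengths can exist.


Sum = 2^(-3) + 2^(-3) + 2^(-5) + 2^(-6) + 2^(-8)
    = 0.125 + 0.125 + 0.03125 + 0.015625 + 0.00390625
    = 77/256 = 0.30078125
Since 0.30078125 <= 1, Kraft's inequality IS satisfied.
A prefix code with these lengths CAN exist.

Kraft sum = 0.30078125. Satisfied.


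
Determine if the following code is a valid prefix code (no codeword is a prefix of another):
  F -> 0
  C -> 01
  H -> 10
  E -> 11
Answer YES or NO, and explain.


Checking each pair (does one codeword prefix another?):
  F='0' vs C='01': prefix -- VIOLATION

NO -- this is NOT a valid prefix code. F (0) is a prefix of C (01).


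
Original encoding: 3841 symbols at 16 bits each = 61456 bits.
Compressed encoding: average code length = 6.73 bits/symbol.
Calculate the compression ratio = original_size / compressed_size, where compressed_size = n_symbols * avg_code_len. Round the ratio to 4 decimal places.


original_size = n_symbols * orig_bits = 3841 * 16 = 61456 bits
compressed_size = n_symbols * avg_code_len = 3841 * 6.73 = 25849.93 bits
ratio = original_size / compressed_size = 61456 / 25849.93 = 2.3774

Compression ratio = 2.3774


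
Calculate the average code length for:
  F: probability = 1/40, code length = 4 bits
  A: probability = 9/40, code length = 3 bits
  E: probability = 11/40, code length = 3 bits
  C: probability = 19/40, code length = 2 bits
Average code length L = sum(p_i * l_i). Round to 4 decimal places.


Weighted contributions p_i * l_i:
  F: (1/40) * 4 = 4/40
  A: (9/40) * 3 = 27/40
  E: (11/40) * 3 = 33/40
  C: (19/40) * 2 = 38/40
Sum = (4 + 27 + 33 + 38)/40 = 102/40

L = 102/40 = 2.5500 bits/symbol


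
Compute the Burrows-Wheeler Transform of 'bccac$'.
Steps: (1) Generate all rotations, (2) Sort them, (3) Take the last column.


Rotations (sorted):
  0: $bccac -> last char: c
  1: ac$bcc -> last char: c
  2: bccac$ -> last char: $
  3: c$bcca -> last char: a
  4: cac$bc -> last char: c
  5: ccac$b -> last char: b


BWT = cc$acb


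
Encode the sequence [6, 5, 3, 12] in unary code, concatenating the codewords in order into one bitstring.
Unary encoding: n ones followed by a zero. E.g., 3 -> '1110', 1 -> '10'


Encode each number as n ones followed by a terminating 0:
  6 -> 1111110 (7 bits)
  5 -> 111110 (6 bits)
  3 -> 1110 (4 bits)
  12 -> 1111111111110 (13 bits)
Total length = 7 + 6 + 4 + 13 = 30 bits.

Unary([6, 5, 3, 12]) = 111111011111011101111111111110 (30 bits)


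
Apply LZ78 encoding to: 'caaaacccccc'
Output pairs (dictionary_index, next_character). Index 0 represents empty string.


LZ78 encoding steps:
Dictionary: {0: ''}
Step 1: w='' (idx 0), next='c' -> output (0, 'c'), add 'c' as idx 1
Step 2: w='' (idx 0), next='a' -> output (0, 'a'), add 'a' as idx 2
Step 3: w='a' (idx 2), next='a' -> output (2, 'a'), add 'aa' as idx 3
Step 4: w='a' (idx 2), next='c' -> output (2, 'c'), add 'ac' as idx 4
Step 5: w='c' (idx 1), next='c' -> output (1, 'c'), add 'cc' as idx 5
Step 6: w='cc' (idx 5), next='c' -> output (5, 'c'), add 'ccc' as idx 6


Encoded: [(0, 'c'), (0, 'a'), (2, 'a'), (2, 'c'), (1, 'c'), (5, 'c')]


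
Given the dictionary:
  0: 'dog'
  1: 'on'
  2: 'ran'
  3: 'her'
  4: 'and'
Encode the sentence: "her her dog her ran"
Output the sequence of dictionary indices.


Look up each word in the dictionary:
  'her' -> 3
  'her' -> 3
  'dog' -> 0
  'her' -> 3
  'ran' -> 2

Encoded: [3, 3, 0, 3, 2]


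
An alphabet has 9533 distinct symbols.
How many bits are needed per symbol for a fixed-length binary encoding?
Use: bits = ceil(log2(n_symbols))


log2(9533) = 13.2187
Bracket: 2^13 = 8192 < 9533 <= 2^14 = 16384
So ceil(log2(9533)) = 14

bits = ceil(log2(9533)) = ceil(13.2187) = 14 bits


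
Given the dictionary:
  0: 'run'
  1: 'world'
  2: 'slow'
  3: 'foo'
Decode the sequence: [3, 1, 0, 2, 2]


Look up each index in the dictionary:
  3 -> 'foo'
  1 -> 'world'
  0 -> 'run'
  2 -> 'slow'
  2 -> 'slow'

Decoded: "foo world run slow slow"


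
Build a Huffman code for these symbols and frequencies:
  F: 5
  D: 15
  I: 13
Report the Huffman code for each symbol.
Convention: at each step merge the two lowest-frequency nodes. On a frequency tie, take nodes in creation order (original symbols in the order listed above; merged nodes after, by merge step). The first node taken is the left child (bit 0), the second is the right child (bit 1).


Huffman tree construction:
Step 1: Merge F(5) + I(13) = 18
Step 2: Merge D(15) + (F+I)(18) = 33
Read each symbol's code off the tree from the root (left child = 0, right child = 1).

Codes:
  F: 10 (length 2)
  D: 0 (length 1)
  I: 11 (length 2)
Average code length: 51/33 = 1.5455 bits/symbol


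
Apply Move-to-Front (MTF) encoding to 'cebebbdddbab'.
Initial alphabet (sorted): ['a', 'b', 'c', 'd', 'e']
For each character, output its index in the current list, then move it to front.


MTF encoding:
'c': index 2 in ['a', 'b', 'c', 'd', 'e'] -> ['c', 'a', 'b', 'd', 'e']
'e': index 4 in ['c', 'a', 'b', 'd', 'e'] -> ['e', 'c', 'a', 'b', 'd']
'b': index 3 in ['e', 'c', 'a', 'b', 'd'] -> ['b', 'e', 'c', 'a', 'd']
'e': index 1 in ['b', 'e', 'c', 'a', 'd'] -> ['e', 'b', 'c', 'a', 'd']
'b': index 1 in ['e', 'b', 'c', 'a', 'd'] -> ['b', 'e', 'c', 'a', 'd']
'b': index 0 in ['b', 'e', 'c', 'a', 'd'] -> ['b', 'e', 'c', 'a', 'd']
'd': index 4 in ['b', 'e', 'c', 'a', 'd'] -> ['d', 'b', 'e', 'c', 'a']
'd': index 0 in ['d', 'b', 'e', 'c', 'a'] -> ['d', 'b', 'e', 'c', 'a']
'd': index 0 in ['d', 'b', 'e', 'c', 'a'] -> ['d', 'b', 'e', 'c', 'a']
'b': index 1 in ['d', 'b', 'e', 'c', 'a'] -> ['b', 'd', 'e', 'c', 'a']
'a': index 4 in ['b', 'd', 'e', 'c', 'a'] -> ['a', 'b', 'd', 'e', 'c']
'b': index 1 in ['a', 'b', 'd', 'e', 'c'] -> ['b', 'a', 'd', 'e', 'c']


Output: [2, 4, 3, 1, 1, 0, 4, 0, 0, 1, 4, 1]


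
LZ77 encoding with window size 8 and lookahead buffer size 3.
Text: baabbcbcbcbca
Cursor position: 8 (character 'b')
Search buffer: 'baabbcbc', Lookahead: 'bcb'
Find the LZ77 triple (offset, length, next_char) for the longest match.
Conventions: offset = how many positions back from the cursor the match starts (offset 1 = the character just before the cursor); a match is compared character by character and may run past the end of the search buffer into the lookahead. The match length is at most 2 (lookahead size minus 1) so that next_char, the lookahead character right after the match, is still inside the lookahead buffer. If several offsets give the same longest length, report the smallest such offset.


Try each offset into the search buffer:
  offset=1 (pos 7, char 'c'): match length 0
  offset=2 (pos 6, char 'b'): match length 2
  offset=3 (pos 5, char 'c'): match length 0
  offset=4 (pos 4, char 'b'): match length 2
  offset=5 (pos 3, char 'b'): match length 1
  offset=6 (pos 2, char 'a'): match length 0
  offset=7 (pos 1, char 'a'): match length 0
  offset=8 (pos 0, char 'b'): match length 1
Longest match has length 2, found at offsets 2, 4; take the smallest, offset 2.
next_char = character at position 8 + 2 = 10 -> 'b'

Best match: offset=2, length=2 (matching 'bc' starting at position 6)
LZ77 triple: (2, 2, 'b')


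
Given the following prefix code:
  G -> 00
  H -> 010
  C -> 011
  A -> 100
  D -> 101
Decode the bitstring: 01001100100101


Decoding step by step:
Bits 010 -> H
Bits 011 -> C
Bits 00 -> G
Bits 100 -> A
Bits 101 -> D


Decoded message: HCGAD


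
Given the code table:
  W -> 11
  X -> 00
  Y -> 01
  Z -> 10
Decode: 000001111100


Decoding:
00 -> X
00 -> X
01 -> Y
11 -> W
11 -> W
00 -> X


Result: XXYWWX


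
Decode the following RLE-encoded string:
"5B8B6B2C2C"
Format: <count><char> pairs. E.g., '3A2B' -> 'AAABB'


Expanding each <count><char> pair:
  5B -> 'BBBBB'
  8B -> 'BBBBBBBB'
  6B -> 'BBBBBB'
  2C -> 'CC'
  2C -> 'CC'

Decoded = BBBBBBBBBBBBBBBBBBBCCCC


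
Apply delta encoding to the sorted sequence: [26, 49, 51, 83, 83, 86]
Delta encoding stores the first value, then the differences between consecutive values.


First value: 26
Deltas:
  49 - 26 = 23
  51 - 49 = 2
  83 - 51 = 32
  83 - 83 = 0
  86 - 83 = 3


Delta encoded: [26, 23, 2, 32, 0, 3]


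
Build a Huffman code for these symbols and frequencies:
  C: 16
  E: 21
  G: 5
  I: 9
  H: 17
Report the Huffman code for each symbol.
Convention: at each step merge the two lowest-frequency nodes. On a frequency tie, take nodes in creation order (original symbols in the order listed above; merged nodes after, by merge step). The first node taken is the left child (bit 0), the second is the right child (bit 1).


Huffman tree construction:
Step 1: Merge G(5) + I(9) = 14
Step 2: Merge (G+I)(14) + C(16) = 30
Step 3: Merge H(17) + E(21) = 38
Step 4: Merge ((G+I)+C)(30) + (H+E)(38) = 68
Read each symbol's code off the tree from the root (left child = 0, right child = 1).

Codes:
  C: 01 (length 2)
  E: 11 (length 2)
  G: 000 (length 3)
  I: 001 (length 3)
  H: 10 (length 2)
Average code length: 150/68 = 2.2059 bits/symbol


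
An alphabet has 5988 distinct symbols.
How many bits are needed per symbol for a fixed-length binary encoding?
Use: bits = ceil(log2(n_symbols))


log2(5988) = 12.5479
Bracket: 2^12 = 4096 < 5988 <= 2^13 = 8192
So ceil(log2(5988)) = 13

bits = ceil(log2(5988)) = ceil(12.5479) = 13 bits


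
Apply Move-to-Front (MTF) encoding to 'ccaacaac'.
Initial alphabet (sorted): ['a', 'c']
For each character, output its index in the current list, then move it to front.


MTF encoding:
'c': index 1 in ['a', 'c'] -> ['c', 'a']
'c': index 0 in ['c', 'a'] -> ['c', 'a']
'a': index 1 in ['c', 'a'] -> ['a', 'c']
'a': index 0 in ['a', 'c'] -> ['a', 'c']
'c': index 1 in ['a', 'c'] -> ['c', 'a']
'a': index 1 in ['c', 'a'] -> ['a', 'c']
'a': index 0 in ['a', 'c'] -> ['a', 'c']
'c': index 1 in ['a', 'c'] -> ['c', 'a']


Output: [1, 0, 1, 0, 1, 1, 0, 1]


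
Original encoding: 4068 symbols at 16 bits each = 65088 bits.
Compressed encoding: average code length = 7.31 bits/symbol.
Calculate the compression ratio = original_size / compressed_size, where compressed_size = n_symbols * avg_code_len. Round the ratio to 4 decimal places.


original_size = n_symbols * orig_bits = 4068 * 16 = 65088 bits
compressed_size = n_symbols * avg_code_len = 4068 * 7.31 = 29737.08 bits
ratio = original_size / compressed_size = 65088 / 29737.08 = 2.1888

Compression ratio = 2.1888


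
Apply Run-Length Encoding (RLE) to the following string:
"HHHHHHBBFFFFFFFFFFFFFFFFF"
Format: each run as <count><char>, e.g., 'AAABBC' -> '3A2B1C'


Scanning runs left to right:
  i=0: run of 'H' x 6 -> '6H'
  i=6: run of 'B' x 2 -> '2B'
  i=8: run of 'F' x 17 -> '17F'

RLE = 6H2B17F


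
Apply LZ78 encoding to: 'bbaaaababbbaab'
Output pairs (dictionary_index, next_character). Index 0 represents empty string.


LZ78 encoding steps:
Dictionary: {0: ''}
Step 1: w='' (idx 0), next='b' -> output (0, 'b'), add 'b' as idx 1
Step 2: w='b' (idx 1), next='a' -> output (1, 'a'), add 'ba' as idx 2
Step 3: w='' (idx 0), next='a' -> output (0, 'a'), add 'a' as idx 3
Step 4: w='a' (idx 3), next='a' -> output (3, 'a'), add 'aa' as idx 4
Step 5: w='ba' (idx 2), next='b' -> output (2, 'b'), add 'bab' as idx 5
Step 6: w='b' (idx 1), next='b' -> output (1, 'b'), add 'bb' as idx 6
Step 7: w='aa' (idx 4), next='b' -> output (4, 'b'), add 'aab' as idx 7


Encoded: [(0, 'b'), (1, 'a'), (0, 'a'), (3, 'a'), (2, 'b'), (1, 'b'), (4, 'b')]


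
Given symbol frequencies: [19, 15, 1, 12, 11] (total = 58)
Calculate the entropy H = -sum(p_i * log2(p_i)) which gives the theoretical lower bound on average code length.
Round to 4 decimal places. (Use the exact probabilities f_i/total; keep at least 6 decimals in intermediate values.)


Per-symbol terms -p_i * log2(p_i) with p_i = f_i/58:
  p = 19/58 = 0.327586: log2(p) = -1.610053, -p*log2(p) = 0.527431
  p = 15/58 = 0.258621: log2(p) = -1.951090, -p*log2(p) = 0.504592
  p = 1/58 = 0.017241: log2(p) = -5.857981, -p*log2(p) = 0.101000
  p = 12/58 = 0.206897: log2(p) = -2.273018, -p*log2(p) = 0.470280
  p = 11/58 = 0.189655: log2(p) = -2.398549, -p*log2(p) = 0.454897
H = 0.527431 + 0.504592 + 0.101000 + 0.470280 + 0.454897 = 2.058200

H = 2.0582 bits/symbol


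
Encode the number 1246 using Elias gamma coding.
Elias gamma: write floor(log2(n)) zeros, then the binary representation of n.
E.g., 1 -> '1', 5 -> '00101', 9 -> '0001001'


num_bits = floor(log2(1246)) + 1 = 11
leading_zeros = num_bits - 1 = 10
binary(1246) = 10011011110

Elias gamma(1246) = '0000000000' + '10011011110' = 000000000010011011110 (21 bits)


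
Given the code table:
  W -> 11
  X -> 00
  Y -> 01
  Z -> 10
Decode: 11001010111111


Decoding:
11 -> W
00 -> X
10 -> Z
10 -> Z
11 -> W
11 -> W
11 -> W


Result: WXZZWWW


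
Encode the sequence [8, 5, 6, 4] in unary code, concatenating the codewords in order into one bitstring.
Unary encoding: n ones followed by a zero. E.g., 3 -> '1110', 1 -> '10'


Encode each number as n ones followed by a terminating 0:
  8 -> 111111110 (9 bits)
  5 -> 111110 (6 bits)
  6 -> 1111110 (7 bits)
  4 -> 11110 (5 bits)
Total length = 9 + 6 + 7 + 5 = 27 bits.

Unary([8, 5, 6, 4]) = 111111110111110111111011110 (27 bits)


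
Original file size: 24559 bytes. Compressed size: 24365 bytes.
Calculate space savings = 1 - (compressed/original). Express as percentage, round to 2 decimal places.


ratio = compressed/original = 24365/24559 = 0.992101
savings = 1 - ratio = 1 - 0.992101 = 0.007899
as a percentage: 0.007899 * 100 = 0.79%

Space savings = 1 - 24365/24559 = 0.79%


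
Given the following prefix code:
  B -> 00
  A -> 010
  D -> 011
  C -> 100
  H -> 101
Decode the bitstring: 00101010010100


Decoding step by step:
Bits 00 -> B
Bits 101 -> H
Bits 010 -> A
Bits 010 -> A
Bits 100 -> C


Decoded message: BHAAC


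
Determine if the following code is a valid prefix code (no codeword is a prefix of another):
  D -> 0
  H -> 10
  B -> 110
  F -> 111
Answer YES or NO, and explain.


Checking each pair (does one codeword prefix another?):
  D='0' vs H='10': no prefix
  D='0' vs B='110': no prefix
  D='0' vs F='111': no prefix
  H='10' vs D='0': no prefix
  H='10' vs B='110': no prefix
  H='10' vs F='111': no prefix
  B='110' vs D='0': no prefix
  B='110' vs H='10': no prefix
  B='110' vs F='111': no prefix
  F='111' vs D='0': no prefix
  F='111' vs H='10': no prefix
  F='111' vs B='110': no prefix
No violation found over all pairs.

YES -- this is a valid prefix code. No codeword is a prefix of any other codeword.


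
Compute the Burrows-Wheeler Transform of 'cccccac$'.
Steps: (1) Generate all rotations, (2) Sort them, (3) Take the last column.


Rotations (sorted):
  0: $cccccac -> last char: c
  1: ac$ccccc -> last char: c
  2: c$ccccca -> last char: a
  3: cac$cccc -> last char: c
  4: ccac$ccc -> last char: c
  5: cccac$cc -> last char: c
  6: ccccac$c -> last char: c
  7: cccccac$ -> last char: $


BWT = ccacccc$


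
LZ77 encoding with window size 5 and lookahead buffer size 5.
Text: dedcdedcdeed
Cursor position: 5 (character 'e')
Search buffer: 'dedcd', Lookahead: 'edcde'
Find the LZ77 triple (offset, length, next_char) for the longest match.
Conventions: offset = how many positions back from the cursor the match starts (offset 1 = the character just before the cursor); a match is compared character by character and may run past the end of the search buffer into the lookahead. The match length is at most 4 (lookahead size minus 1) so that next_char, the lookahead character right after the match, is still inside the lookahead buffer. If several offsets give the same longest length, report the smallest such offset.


Try each offset into the search buffer:
  offset=1 (pos 4, char 'd'): match length 0
  offset=2 (pos 3, char 'c'): match length 0
  offset=3 (pos 2, char 'd'): match length 0
  offset=4 (pos 1, char 'e'): match length 4
  offset=5 (pos 0, char 'd'): match length 0
Longest match has length 4 at offset 4.
next_char = character at position 5 + 4 = 9 -> 'e'

Best match: offset=4, length=4 (matching 'edcd' starting at position 1)
LZ77 triple: (4, 4, 'e')


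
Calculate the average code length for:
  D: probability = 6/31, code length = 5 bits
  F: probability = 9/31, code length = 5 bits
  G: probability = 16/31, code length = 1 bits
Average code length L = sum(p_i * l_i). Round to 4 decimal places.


Weighted contributions p_i * l_i:
  D: (6/31) * 5 = 30/31
  F: (9/31) * 5 = 45/31
  G: (16/31) * 1 = 16/31
Sum = (30 + 45 + 16)/31 = 91/31

L = 91/31 = 2.9355 bits/symbol


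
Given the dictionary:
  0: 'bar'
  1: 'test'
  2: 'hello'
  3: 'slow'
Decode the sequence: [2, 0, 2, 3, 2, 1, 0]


Look up each index in the dictionary:
  2 -> 'hello'
  0 -> 'bar'
  2 -> 'hello'
  3 -> 'slow'
  2 -> 'hello'
  1 -> 'test'
  0 -> 'bar'

Decoded: "hello bar hello slow hello test bar"


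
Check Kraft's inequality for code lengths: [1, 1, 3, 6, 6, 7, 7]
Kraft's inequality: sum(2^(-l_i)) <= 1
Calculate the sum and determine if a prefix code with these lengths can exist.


Sum = 2^(-1) + 2^(-1) + 2^(-3) + 2^(-6) + 2^(-6) + 2^(-7) + 2^(-7)
    = 0.5 + 0.5 + 0.125 + 0.015625 + 0.015625 + 0.0078125 + 0.0078125
    = 150/128 = 1.171875
Since 1.171875 > 1, Kraft's inequality is NOT satisfied.
A prefix code with these lengths CANNOT exist.

Kraft sum = 1.171875. Not satisfied.


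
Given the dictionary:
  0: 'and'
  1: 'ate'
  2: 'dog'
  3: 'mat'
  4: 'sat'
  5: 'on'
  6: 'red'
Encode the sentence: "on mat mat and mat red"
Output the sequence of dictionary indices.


Look up each word in the dictionary:
  'on' -> 5
  'mat' -> 3
  'mat' -> 3
  'and' -> 0
  'mat' -> 3
  'red' -> 6

Encoded: [5, 3, 3, 0, 3, 6]


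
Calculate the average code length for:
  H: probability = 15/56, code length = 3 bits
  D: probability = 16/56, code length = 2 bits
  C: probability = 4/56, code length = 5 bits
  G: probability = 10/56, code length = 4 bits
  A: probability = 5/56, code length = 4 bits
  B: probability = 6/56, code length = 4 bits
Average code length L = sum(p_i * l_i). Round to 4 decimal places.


Weighted contributions p_i * l_i:
  H: (15/56) * 3 = 45/56
  D: (16/56) * 2 = 32/56
  C: (4/56) * 5 = 20/56
  G: (10/56) * 4 = 40/56
  A: (5/56) * 4 = 20/56
  B: (6/56) * 4 = 24/56
Sum = (45 + 32 + 20 + 40 + 20 + 24)/56 = 181/56

L = 181/56 = 3.2321 bits/symbol


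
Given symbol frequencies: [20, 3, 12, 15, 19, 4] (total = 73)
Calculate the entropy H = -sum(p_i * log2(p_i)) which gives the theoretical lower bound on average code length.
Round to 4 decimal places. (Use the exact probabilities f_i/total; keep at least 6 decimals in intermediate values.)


Per-symbol terms -p_i * log2(p_i) with p_i = f_i/73:
  p = 20/73 = 0.273973: log2(p) = -1.867896, -p*log2(p) = 0.511752
  p = 3/73 = 0.041096: log2(p) = -4.604862, -p*log2(p) = 0.189241
  p = 12/73 = 0.164384: log2(p) = -2.604862, -p*log2(p) = 0.428197
  p = 15/73 = 0.205479: log2(p) = -2.282934, -p*log2(p) = 0.469096
  p = 19/73 = 0.260274: log2(p) = -1.941897, -p*log2(p) = 0.505425
  p = 4/73 = 0.054795: log2(p) = -4.189825, -p*log2(p) = 0.229579
H = 0.511752 + 0.189241 + 0.428197 + 0.469096 + 0.505425 + 0.229579 = 2.333290

H = 2.3333 bits/symbol


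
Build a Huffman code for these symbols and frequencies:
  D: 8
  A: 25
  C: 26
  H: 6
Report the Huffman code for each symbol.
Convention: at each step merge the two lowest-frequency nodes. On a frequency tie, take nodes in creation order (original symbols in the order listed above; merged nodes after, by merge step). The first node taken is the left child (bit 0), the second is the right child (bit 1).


Huffman tree construction:
Step 1: Merge H(6) + D(8) = 14
Step 2: Merge (H+D)(14) + A(25) = 39
Step 3: Merge C(26) + ((H+D)+A)(39) = 65
Read each symbol's code off the tree from the root (left child = 0, right child = 1).

Codes:
  D: 101 (length 3)
  A: 11 (length 2)
  C: 0 (length 1)
  H: 100 (length 3)
Average code length: 118/65 = 1.8154 bits/symbol


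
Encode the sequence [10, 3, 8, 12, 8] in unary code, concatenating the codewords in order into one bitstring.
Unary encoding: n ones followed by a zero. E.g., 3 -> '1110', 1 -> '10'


Encode each number as n ones followed by a terminating 0:
  10 -> 11111111110 (11 bits)
  3 -> 1110 (4 bits)
  8 -> 111111110 (9 bits)
  12 -> 1111111111110 (13 bits)
  8 -> 111111110 (9 bits)
Total length = 11 + 4 + 9 + 13 + 9 = 46 bits.

Unary([10, 3, 8, 12, 8]) = 1111111111011101111111101111111111110111111110 (46 bits)


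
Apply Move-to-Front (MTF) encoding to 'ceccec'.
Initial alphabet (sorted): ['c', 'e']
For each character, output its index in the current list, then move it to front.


MTF encoding:
'c': index 0 in ['c', 'e'] -> ['c', 'e']
'e': index 1 in ['c', 'e'] -> ['e', 'c']
'c': index 1 in ['e', 'c'] -> ['c', 'e']
'c': index 0 in ['c', 'e'] -> ['c', 'e']
'e': index 1 in ['c', 'e'] -> ['e', 'c']
'c': index 1 in ['e', 'c'] -> ['c', 'e']


Output: [0, 1, 1, 0, 1, 1]


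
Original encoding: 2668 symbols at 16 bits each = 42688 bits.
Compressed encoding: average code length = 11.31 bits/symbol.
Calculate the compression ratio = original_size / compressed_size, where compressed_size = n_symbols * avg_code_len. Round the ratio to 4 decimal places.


original_size = n_symbols * orig_bits = 2668 * 16 = 42688 bits
compressed_size = n_symbols * avg_code_len = 2668 * 11.31 = 30175.08 bits
ratio = original_size / compressed_size = 42688 / 30175.08 = 1.4147

Compression ratio = 1.4147


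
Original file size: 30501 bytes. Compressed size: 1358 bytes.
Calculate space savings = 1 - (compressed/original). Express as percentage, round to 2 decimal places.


ratio = compressed/original = 1358/30501 = 0.044523
savings = 1 - ratio = 1 - 0.044523 = 0.955477
as a percentage: 0.955477 * 100 = 95.55%

Space savings = 1 - 1358/30501 = 95.55%


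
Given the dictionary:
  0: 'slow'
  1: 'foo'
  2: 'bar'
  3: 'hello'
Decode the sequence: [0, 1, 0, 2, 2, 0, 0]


Look up each index in the dictionary:
  0 -> 'slow'
  1 -> 'foo'
  0 -> 'slow'
  2 -> 'bar'
  2 -> 'bar'
  0 -> 'slow'
  0 -> 'slow'

Decoded: "slow foo slow bar bar slow slow"


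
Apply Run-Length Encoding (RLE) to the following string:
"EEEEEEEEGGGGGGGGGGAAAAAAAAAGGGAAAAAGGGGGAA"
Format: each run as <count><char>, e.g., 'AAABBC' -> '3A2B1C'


Scanning runs left to right:
  i=0: run of 'E' x 8 -> '8E'
  i=8: run of 'G' x 10 -> '10G'
  i=18: run of 'A' x 9 -> '9A'
  i=27: run of 'G' x 3 -> '3G'
  i=30: run of 'A' x 5 -> '5A'
  i=35: run of 'G' x 5 -> '5G'
  i=40: run of 'A' x 2 -> '2A'

RLE = 8E10G9A3G5A5G2A


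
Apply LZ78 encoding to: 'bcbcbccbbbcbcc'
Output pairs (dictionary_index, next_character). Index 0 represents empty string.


LZ78 encoding steps:
Dictionary: {0: ''}
Step 1: w='' (idx 0), next='b' -> output (0, 'b'), add 'b' as idx 1
Step 2: w='' (idx 0), next='c' -> output (0, 'c'), add 'c' as idx 2
Step 3: w='b' (idx 1), next='c' -> output (1, 'c'), add 'bc' as idx 3
Step 4: w='bc' (idx 3), next='c' -> output (3, 'c'), add 'bcc' as idx 4
Step 5: w='b' (idx 1), next='b' -> output (1, 'b'), add 'bb' as idx 5
Step 6: w='bc' (idx 3), next='b' -> output (3, 'b'), add 'bcb' as idx 6
Step 7: w='c' (idx 2), next='c' -> output (2, 'c'), add 'cc' as idx 7


Encoded: [(0, 'b'), (0, 'c'), (1, 'c'), (3, 'c'), (1, 'b'), (3, 'b'), (2, 'c')]


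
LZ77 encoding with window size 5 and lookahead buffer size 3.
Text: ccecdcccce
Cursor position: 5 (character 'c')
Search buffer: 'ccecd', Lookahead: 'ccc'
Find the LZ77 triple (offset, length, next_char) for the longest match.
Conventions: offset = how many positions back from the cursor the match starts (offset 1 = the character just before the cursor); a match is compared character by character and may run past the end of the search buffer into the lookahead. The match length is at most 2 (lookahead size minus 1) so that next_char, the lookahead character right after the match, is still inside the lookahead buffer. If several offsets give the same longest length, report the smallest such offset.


Try each offset into the search buffer:
  offset=1 (pos 4, char 'd'): match length 0
  offset=2 (pos 3, char 'c'): match length 1
  offset=3 (pos 2, char 'e'): match length 0
  offset=4 (pos 1, char 'c'): match length 1
  offset=5 (pos 0, char 'c'): match length 2
Longest match has length 2 at offset 5.
next_char = character at position 5 + 2 = 7 -> 'c'

Best match: offset=5, length=2 (matching 'cc' starting at position 0)
LZ77 triple: (5, 2, 'c')


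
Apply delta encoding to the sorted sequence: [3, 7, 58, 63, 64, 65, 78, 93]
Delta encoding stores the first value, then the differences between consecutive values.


First value: 3
Deltas:
  7 - 3 = 4
  58 - 7 = 51
  63 - 58 = 5
  64 - 63 = 1
  65 - 64 = 1
  78 - 65 = 13
  93 - 78 = 15


Delta encoded: [3, 4, 51, 5, 1, 1, 13, 15]


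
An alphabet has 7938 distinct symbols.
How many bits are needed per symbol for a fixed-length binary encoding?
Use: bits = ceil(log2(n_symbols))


log2(7938) = 12.9546
Bracket: 2^12 = 4096 < 7938 <= 2^13 = 8192
So ceil(log2(7938)) = 13

bits = ceil(log2(7938)) = ceil(12.9546) = 13 bits


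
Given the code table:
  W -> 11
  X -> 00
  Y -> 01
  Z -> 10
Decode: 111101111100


Decoding:
11 -> W
11 -> W
01 -> Y
11 -> W
11 -> W
00 -> X


Result: WWYWWX


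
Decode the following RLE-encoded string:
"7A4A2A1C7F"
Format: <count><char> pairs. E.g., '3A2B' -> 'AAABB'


Expanding each <count><char> pair:
  7A -> 'AAAAAAA'
  4A -> 'AAAA'
  2A -> 'AA'
  1C -> 'C'
  7F -> 'FFFFFFF'

Decoded = AAAAAAAAAAAAACFFFFFFF


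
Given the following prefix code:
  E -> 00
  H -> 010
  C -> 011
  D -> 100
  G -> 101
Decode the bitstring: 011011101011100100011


Decoding step by step:
Bits 011 -> C
Bits 011 -> C
Bits 101 -> G
Bits 011 -> C
Bits 100 -> D
Bits 100 -> D
Bits 011 -> C


Decoded message: CCGCDDC


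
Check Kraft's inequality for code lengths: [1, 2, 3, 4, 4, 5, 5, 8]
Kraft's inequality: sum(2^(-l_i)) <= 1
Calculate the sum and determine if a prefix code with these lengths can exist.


Sum = 2^(-1) + 2^(-2) + 2^(-3) + 2^(-4) + 2^(-4) + 2^(-5) + 2^(-5) + 2^(-8)
    = 0.5 + 0.25 + 0.125 + 0.0625 + 0.0625 + 0.03125 + 0.03125 + 0.00390625
    = 273/256 = 1.06640625
Since 1.06640625 > 1, Kraft's inequality is NOT satisfied.
A prefix code with these lengths CANNOT exist.

Kraft sum = 1.06640625. Not satisfied.


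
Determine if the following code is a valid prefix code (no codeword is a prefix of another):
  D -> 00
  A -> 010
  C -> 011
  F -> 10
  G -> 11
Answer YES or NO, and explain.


Checking each pair (does one codeword prefix another?):
  D='00' vs A='010': no prefix
  D='00' vs C='011': no prefix
  D='00' vs F='10': no prefix
  D='00' vs G='11': no prefix
  A='010' vs D='00': no prefix
  A='010' vs C='011': no prefix
  A='010' vs F='10': no prefix
  A='010' vs G='11': no prefix
  C='011' vs D='00': no prefix
  C='011' vs A='010': no prefix
  C='011' vs F='10': no prefix
  C='011' vs G='11': no prefix
  F='10' vs D='00': no prefix
  F='10' vs A='010': no prefix
  F='10' vs C='011': no prefix
  F='10' vs G='11': no prefix
  G='11' vs D='00': no prefix
  G='11' vs A='010': no prefix
  G='11' vs C='011': no prefix
  G='11' vs F='10': no prefix
No violation found over all pairs.

YES -- this is a valid prefix code. No codeword is a prefix of any other codeword.


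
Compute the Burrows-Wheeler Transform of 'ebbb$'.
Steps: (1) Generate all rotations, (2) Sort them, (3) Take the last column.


Rotations (sorted):
  0: $ebbb -> last char: b
  1: b$ebb -> last char: b
  2: bb$eb -> last char: b
  3: bbb$e -> last char: e
  4: ebbb$ -> last char: $


BWT = bbbe$


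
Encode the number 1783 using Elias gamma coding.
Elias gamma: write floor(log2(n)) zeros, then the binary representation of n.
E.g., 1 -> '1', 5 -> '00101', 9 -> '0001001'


num_bits = floor(log2(1783)) + 1 = 11
leading_zeros = num_bits - 1 = 10
binary(1783) = 11011110111

Elias gamma(1783) = '0000000000' + '11011110111' = 000000000011011110111 (21 bits)


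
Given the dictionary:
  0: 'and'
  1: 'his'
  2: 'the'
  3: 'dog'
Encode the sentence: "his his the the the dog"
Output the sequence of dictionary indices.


Look up each word in the dictionary:
  'his' -> 1
  'his' -> 1
  'the' -> 2
  'the' -> 2
  'the' -> 2
  'dog' -> 3

Encoded: [1, 1, 2, 2, 2, 3]


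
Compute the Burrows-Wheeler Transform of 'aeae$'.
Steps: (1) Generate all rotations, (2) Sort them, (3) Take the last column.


Rotations (sorted):
  0: $aeae -> last char: e
  1: ae$ae -> last char: e
  2: aeae$ -> last char: $
  3: e$aea -> last char: a
  4: eae$a -> last char: a


BWT = ee$aa


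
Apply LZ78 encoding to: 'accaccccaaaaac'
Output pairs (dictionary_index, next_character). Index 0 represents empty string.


LZ78 encoding steps:
Dictionary: {0: ''}
Step 1: w='' (idx 0), next='a' -> output (0, 'a'), add 'a' as idx 1
Step 2: w='' (idx 0), next='c' -> output (0, 'c'), add 'c' as idx 2
Step 3: w='c' (idx 2), next='a' -> output (2, 'a'), add 'ca' as idx 3
Step 4: w='c' (idx 2), next='c' -> output (2, 'c'), add 'cc' as idx 4
Step 5: w='cc' (idx 4), next='a' -> output (4, 'a'), add 'cca' as idx 5
Step 6: w='a' (idx 1), next='a' -> output (1, 'a'), add 'aa' as idx 6
Step 7: w='aa' (idx 6), next='c' -> output (6, 'c'), add 'aac' as idx 7


Encoded: [(0, 'a'), (0, 'c'), (2, 'a'), (2, 'c'), (4, 'a'), (1, 'a'), (6, 'c')]


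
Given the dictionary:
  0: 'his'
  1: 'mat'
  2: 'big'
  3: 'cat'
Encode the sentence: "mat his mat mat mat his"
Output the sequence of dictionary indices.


Look up each word in the dictionary:
  'mat' -> 1
  'his' -> 0
  'mat' -> 1
  'mat' -> 1
  'mat' -> 1
  'his' -> 0

Encoded: [1, 0, 1, 1, 1, 0]


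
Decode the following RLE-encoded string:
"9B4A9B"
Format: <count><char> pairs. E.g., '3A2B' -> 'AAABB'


Expanding each <count><char> pair:
  9B -> 'BBBBBBBBB'
  4A -> 'AAAA'
  9B -> 'BBBBBBBBB'

Decoded = BBBBBBBBBAAAABBBBBBBBB


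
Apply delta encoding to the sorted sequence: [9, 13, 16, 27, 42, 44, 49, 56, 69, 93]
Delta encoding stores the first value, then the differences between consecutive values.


First value: 9
Deltas:
  13 - 9 = 4
  16 - 13 = 3
  27 - 16 = 11
  42 - 27 = 15
  44 - 42 = 2
  49 - 44 = 5
  56 - 49 = 7
  69 - 56 = 13
  93 - 69 = 24


Delta encoded: [9, 4, 3, 11, 15, 2, 5, 7, 13, 24]


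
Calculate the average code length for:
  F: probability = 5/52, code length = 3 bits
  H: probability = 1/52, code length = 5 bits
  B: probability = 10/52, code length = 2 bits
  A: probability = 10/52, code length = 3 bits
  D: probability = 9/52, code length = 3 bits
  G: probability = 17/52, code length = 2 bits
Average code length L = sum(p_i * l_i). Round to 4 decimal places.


Weighted contributions p_i * l_i:
  F: (5/52) * 3 = 15/52
  H: (1/52) * 5 = 5/52
  B: (10/52) * 2 = 20/52
  A: (10/52) * 3 = 30/52
  D: (9/52) * 3 = 27/52
  G: (17/52) * 2 = 34/52
Sum = (15 + 5 + 20 + 30 + 27 + 34)/52 = 131/52

L = 131/52 = 2.5192 bits/symbol


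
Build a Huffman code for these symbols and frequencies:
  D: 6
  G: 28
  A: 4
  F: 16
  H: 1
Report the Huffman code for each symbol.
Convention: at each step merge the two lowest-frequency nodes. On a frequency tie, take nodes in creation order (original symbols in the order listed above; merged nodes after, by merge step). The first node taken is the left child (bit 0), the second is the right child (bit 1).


Huffman tree construction:
Step 1: Merge H(1) + A(4) = 5
Step 2: Merge (H+A)(5) + D(6) = 11
Step 3: Merge ((H+A)+D)(11) + F(16) = 27
Step 4: Merge (((H+A)+D)+F)(27) + G(28) = 55
Read each symbol's code off the tree from the root (left child = 0, right child = 1).

Codes:
  D: 001 (length 3)
  G: 1 (length 1)
  A: 0001 (length 4)
  F: 01 (length 2)
  H: 0000 (length 4)
Average code length: 98/55 = 1.7818 bits/symbol


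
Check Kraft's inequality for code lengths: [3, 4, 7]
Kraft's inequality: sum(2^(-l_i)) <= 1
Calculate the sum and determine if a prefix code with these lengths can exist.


Sum = 2^(-3) + 2^(-4) + 2^(-7)
    = 0.125 + 0.0625 + 0.0078125
    = 25/128 = 0.1953125
Since 0.1953125 <= 1, Kraft's inequality IS satisfied.
A prefix code with these lengths CAN exist.

Kraft sum = 0.1953125. Satisfied.


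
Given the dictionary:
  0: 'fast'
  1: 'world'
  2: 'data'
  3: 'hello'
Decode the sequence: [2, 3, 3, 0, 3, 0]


Look up each index in the dictionary:
  2 -> 'data'
  3 -> 'hello'
  3 -> 'hello'
  0 -> 'fast'
  3 -> 'hello'
  0 -> 'fast'

Decoded: "data hello hello fast hello fast"


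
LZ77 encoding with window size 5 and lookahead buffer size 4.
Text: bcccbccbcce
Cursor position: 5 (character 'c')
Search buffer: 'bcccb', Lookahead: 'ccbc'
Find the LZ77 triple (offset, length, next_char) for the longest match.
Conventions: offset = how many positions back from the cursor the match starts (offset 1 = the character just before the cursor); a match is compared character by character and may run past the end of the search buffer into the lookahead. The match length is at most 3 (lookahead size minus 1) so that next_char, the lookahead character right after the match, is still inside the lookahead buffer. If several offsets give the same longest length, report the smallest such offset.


Try each offset into the search buffer:
  offset=1 (pos 4, char 'b'): match length 0
  offset=2 (pos 3, char 'c'): match length 1
  offset=3 (pos 2, char 'c'): match length 3
  offset=4 (pos 1, char 'c'): match length 2
  offset=5 (pos 0, char 'b'): match length 0
Longest match has length 3 at offset 3.
next_char = character at position 5 + 3 = 8 -> 'c'

Best match: offset=3, length=3 (matching 'ccb' starting at position 2)
LZ77 triple: (3, 3, 'c')


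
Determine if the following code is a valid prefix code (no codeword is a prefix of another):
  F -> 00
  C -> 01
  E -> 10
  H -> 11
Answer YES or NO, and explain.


Checking each pair (does one codeword prefix another?):
  F='00' vs C='01': no prefix
  F='00' vs E='10': no prefix
  F='00' vs H='11': no prefix
  C='01' vs F='00': no prefix
  C='01' vs E='10': no prefix
  C='01' vs H='11': no prefix
  E='10' vs F='00': no prefix
  E='10' vs C='01': no prefix
  E='10' vs H='11': no prefix
  H='11' vs F='00': no prefix
  H='11' vs C='01': no prefix
  H='11' vs E='10': no prefix
No violation found over all pairs.

YES -- this is a valid prefix code. No codeword is a prefix of any other codeword.


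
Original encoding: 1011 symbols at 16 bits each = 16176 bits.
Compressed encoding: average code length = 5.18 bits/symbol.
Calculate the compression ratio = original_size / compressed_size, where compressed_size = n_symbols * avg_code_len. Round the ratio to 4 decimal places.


original_size = n_symbols * orig_bits = 1011 * 16 = 16176 bits
compressed_size = n_symbols * avg_code_len = 1011 * 5.18 = 5236.98 bits
ratio = original_size / compressed_size = 16176 / 5236.98 = 3.0888

Compression ratio = 3.0888


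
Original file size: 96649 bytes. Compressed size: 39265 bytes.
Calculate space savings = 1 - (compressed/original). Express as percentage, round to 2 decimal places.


ratio = compressed/original = 39265/96649 = 0.406264
savings = 1 - ratio = 1 - 0.406264 = 0.593736
as a percentage: 0.593736 * 100 = 59.37%

Space savings = 1 - 39265/96649 = 59.37%


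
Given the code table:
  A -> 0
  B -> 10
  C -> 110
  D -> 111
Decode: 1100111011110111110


Decoding:
110 -> C
0 -> A
111 -> D
0 -> A
111 -> D
10 -> B
111 -> D
110 -> C


Result: CADADBDC


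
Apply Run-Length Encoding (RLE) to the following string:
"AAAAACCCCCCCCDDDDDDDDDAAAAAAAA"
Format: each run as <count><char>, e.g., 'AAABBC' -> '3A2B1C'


Scanning runs left to right:
  i=0: run of 'A' x 5 -> '5A'
  i=5: run of 'C' x 8 -> '8C'
  i=13: run of 'D' x 9 -> '9D'
  i=22: run of 'A' x 8 -> '8A'

RLE = 5A8C9D8A


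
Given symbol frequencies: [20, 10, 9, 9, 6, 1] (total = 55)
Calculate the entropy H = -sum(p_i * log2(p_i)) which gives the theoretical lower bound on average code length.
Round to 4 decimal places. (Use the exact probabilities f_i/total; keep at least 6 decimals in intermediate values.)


Per-symbol terms -p_i * log2(p_i) with p_i = f_i/55:
  p = 20/55 = 0.363636: log2(p) = -1.459432, -p*log2(p) = 0.530702
  p = 10/55 = 0.181818: log2(p) = -2.459432, -p*log2(p) = 0.447169
  p = 9/55 = 0.163636: log2(p) = -2.611435, -p*log2(p) = 0.427326
  p = 9/55 = 0.163636: log2(p) = -2.611435, -p*log2(p) = 0.427326
  p = 6/55 = 0.109091: log2(p) = -3.196397, -p*log2(p) = 0.348698
  p = 1/55 = 0.018182: log2(p) = -5.781360, -p*log2(p) = 0.105116
H = 0.530702 + 0.447169 + 0.427326 + 0.427326 + 0.348698 + 0.105116 = 2.286337

H = 2.2863 bits/symbol
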